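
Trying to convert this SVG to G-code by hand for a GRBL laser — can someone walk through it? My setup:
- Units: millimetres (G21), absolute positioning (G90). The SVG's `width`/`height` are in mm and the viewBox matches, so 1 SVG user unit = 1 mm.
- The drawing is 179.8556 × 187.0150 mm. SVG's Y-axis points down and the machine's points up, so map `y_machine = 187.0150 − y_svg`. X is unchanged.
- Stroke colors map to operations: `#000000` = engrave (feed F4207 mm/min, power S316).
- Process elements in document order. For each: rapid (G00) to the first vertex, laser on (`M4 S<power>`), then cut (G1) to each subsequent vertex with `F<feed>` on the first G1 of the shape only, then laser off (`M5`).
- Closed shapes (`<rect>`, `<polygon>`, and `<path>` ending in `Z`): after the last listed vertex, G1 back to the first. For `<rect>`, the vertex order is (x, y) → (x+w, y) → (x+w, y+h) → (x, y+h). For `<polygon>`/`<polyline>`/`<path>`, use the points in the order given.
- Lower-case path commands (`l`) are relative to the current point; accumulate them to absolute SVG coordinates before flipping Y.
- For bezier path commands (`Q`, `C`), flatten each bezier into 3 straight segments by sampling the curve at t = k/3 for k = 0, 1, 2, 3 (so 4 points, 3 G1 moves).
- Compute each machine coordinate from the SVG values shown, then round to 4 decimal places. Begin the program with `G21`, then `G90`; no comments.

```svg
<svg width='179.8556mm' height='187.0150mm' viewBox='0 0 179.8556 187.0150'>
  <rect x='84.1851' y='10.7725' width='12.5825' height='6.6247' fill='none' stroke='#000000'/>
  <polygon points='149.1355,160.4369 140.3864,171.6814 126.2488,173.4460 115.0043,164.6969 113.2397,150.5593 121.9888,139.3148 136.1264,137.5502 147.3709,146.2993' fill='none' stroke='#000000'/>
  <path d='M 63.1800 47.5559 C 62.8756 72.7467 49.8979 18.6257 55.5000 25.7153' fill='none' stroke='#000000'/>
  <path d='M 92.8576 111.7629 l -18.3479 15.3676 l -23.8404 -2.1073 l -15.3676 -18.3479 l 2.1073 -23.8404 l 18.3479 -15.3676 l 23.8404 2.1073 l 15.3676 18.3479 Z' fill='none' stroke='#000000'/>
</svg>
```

1 u = 1 mm; y_m = 187.0150 − y.

[1] `<rect>` rectangle, #000000→engrave S316 F4207: (84.1851,176.2425) → (96.7676,176.2425) → (96.7676,169.6178) → (84.1851,169.6178) → (84.1851,176.2425) (closed)

[2] `<polygon>` regular polygon, #000000→engrave S316 F4207: (149.1355,26.5781) → (140.3864,15.3336) → (126.2488,13.5690) → (115.0043,22.3181) → (113.2397,36.4557) → (121.9888,47.7002) → (136.1264,49.4648) → (147.3709,40.7157) → (149.1355,26.5781) (closed)

[3] `<path>` cubic bezier, #000000→engrave S316 F4207: (63.1800,139.4591) → (59.8087,135.5010) → (54.9336,153.1903) → (55.5000,161.2997)

[4] `<path>` regular polygon, #000000→engrave S316 F4207: (92.8576,75.2521) → (74.5097,59.8845) → (50.6693,61.9918) → (35.3017,80.3397) → (37.4090,104.1801) → (55.7569,119.5477) → (79.5973,117.4404) → (94.9649,99.0925) → (92.8576,75.2521) (closed)

G21
G90
G00 X84.1851 Y176.2425
M4 S316
G1 X96.7676 Y176.2425 F4207
G1 X96.7676 Y169.6178
G1 X84.1851 Y169.6178
G1 X84.1851 Y176.2425
M5
G00 X149.1355 Y26.5781
M4 S316
G1 X140.3864 Y15.3336 F4207
G1 X126.2488 Y13.5690
G1 X115.0043 Y22.3181
G1 X113.2397 Y36.4557
G1 X121.9888 Y47.7002
G1 X136.1264 Y49.4648
G1 X147.3709 Y40.7157
G1 X149.1355 Y26.5781
M5
G00 X63.1800 Y139.4591
M4 S316
G1 X59.8087 Y135.5010 F4207
G1 X54.9336 Y153.1903
G1 X55.5000 Y161.2997
M5
G00 X92.8576 Y75.2521
M4 S316
G1 X74.5097 Y59.8845 F4207
G1 X50.6693 Y61.9918
G1 X35.3017 Y80.3397
G1 X37.4090 Y104.1801
G1 X55.7569 Y119.5477
G1 X79.5973 Y117.4404
G1 X94.9649 Y99.0925
G1 X92.8576 Y75.2521
M5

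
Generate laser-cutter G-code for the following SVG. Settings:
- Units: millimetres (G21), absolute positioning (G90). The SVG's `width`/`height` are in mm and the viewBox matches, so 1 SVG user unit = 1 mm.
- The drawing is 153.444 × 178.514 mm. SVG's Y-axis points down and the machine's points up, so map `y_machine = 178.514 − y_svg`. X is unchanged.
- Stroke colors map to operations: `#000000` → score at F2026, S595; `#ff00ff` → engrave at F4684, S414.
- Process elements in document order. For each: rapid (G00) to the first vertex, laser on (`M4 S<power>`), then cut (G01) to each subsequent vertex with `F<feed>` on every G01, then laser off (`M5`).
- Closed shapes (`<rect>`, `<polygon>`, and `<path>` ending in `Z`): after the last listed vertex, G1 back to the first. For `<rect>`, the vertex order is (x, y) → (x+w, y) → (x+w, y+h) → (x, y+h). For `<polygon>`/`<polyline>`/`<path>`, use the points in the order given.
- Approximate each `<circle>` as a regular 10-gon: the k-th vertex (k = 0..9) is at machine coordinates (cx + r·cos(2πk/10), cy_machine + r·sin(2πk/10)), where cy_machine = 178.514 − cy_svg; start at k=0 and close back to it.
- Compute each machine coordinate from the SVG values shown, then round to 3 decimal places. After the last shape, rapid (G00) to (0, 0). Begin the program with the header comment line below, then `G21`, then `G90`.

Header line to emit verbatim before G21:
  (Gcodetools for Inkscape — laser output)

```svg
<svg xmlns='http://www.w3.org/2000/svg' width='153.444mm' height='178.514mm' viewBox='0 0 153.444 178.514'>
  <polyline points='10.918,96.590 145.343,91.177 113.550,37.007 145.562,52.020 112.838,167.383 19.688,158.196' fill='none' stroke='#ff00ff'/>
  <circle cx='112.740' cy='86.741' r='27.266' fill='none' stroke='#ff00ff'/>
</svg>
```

Since the viewBox matches the mm dimensions, user units are millimetres directly. The only transform is the Y-flip y_m = 178.514 − y_svg.

Shape 1 is a open polyline drawn with `<polyline>`. Its stroke #ff00ff means engrave at S414, F4684. After flipping Y the toolpath is (10.918,81.924) → (145.343,87.337) → (113.550,141.507) → (145.562,126.494) → (112.838,11.131) → (19.688,20.318).

Shape 2 is a circle drawn with `<circle>`. Its stroke #ff00ff means engrave at S414, F4684. After flipping Y the toolpath is (140.006,91.773) → (134.799,107.800) → (121.166,117.705) → (104.314,117.705) → (90.681,107.800) → (85.474,91.773) → (90.681,75.746) → (104.314,65.841) → (121.166,65.841) → (134.799,75.746) → (140.006,91.773), returning to the start.

(Gcodetools for Inkscape — laser output)
G21
G90
G00 X10.918 Y81.924
M4 S414
G01 X145.343 Y87.337 F4684
G01 X113.550 Y141.507 F4684
G01 X145.562 Y126.494 F4684
G01 X112.838 Y11.131 F4684
G01 X19.688 Y20.318 F4684
M5
G00 X140.006 Y91.773
M4 S414
G01 X134.799 Y107.800 F4684
G01 X121.166 Y117.705 F4684
G01 X104.314 Y117.705 F4684
G01 X90.681 Y107.800 F4684
G01 X85.474 Y91.773 F4684
G01 X90.681 Y75.746 F4684
G01 X104.314 Y65.841 F4684
G01 X121.166 Y65.841 F4684
G01 X134.799 Y75.746 F4684
G01 X140.006 Y91.773 F4684
M5
G00 X0.000 Y0.000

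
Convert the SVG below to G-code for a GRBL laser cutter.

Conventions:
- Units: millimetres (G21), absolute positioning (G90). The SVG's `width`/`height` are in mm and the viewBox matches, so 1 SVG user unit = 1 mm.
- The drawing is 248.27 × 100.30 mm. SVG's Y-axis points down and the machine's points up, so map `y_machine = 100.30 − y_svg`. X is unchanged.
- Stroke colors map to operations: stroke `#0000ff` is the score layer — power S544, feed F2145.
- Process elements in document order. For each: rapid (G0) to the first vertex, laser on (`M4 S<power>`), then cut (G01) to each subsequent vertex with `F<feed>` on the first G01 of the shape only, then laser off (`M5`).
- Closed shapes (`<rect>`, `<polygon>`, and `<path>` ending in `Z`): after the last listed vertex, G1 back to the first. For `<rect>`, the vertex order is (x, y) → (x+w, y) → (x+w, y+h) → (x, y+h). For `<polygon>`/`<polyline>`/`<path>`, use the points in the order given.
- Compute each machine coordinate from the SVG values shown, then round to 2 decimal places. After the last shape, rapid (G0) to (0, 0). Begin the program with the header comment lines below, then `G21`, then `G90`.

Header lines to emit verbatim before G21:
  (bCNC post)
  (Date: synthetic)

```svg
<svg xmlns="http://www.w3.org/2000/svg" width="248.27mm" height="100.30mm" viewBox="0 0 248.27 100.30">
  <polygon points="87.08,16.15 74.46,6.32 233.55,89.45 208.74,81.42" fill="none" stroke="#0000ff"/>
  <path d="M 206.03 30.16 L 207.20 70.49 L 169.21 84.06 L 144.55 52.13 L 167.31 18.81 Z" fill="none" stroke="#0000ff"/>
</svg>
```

viewBox `0 0 248.27 100.30` with mm width/height → 1 unit = 1 mm. Flip: y_m = 100.30 − y_svg.

**Shape 1** — `<polygon>` closed polygon, stroke `#0000ff` → score (S544, F2145). Machine vertices: (87.08,84.15) → (74.46,93.98) → (233.55,10.85) → (208.74,18.88) → (87.08,84.15). Closed: final G1 returns to the first vertex.

**Shape 2** — `<path>` regular polygon, stroke `#0000ff` → score (S544, F2145). Machine vertices: (206.03,70.14) → (207.20,29.81) → (169.21,16.24) → (144.55,48.17) → (167.31,81.49) → (206.03,70.14). Closed: final G1 returns to the first vertex.

(bCNC post)
(Date: synthetic)
G21
G90
G0 X87.08 Y84.15
M4 S544
G01 X74.46 Y93.98 F2145
G01 X233.55 Y10.85
G01 X208.74 Y18.88
G01 X87.08 Y84.15
M5
G0 X206.03 Y70.14
M4 S544
G01 X207.20 Y29.81 F2145
G01 X169.21 Y16.24
G01 X144.55 Y48.17
G01 X167.31 Y81.49
G01 X206.03 Y70.14
M5
G0 X0.00 Y0.00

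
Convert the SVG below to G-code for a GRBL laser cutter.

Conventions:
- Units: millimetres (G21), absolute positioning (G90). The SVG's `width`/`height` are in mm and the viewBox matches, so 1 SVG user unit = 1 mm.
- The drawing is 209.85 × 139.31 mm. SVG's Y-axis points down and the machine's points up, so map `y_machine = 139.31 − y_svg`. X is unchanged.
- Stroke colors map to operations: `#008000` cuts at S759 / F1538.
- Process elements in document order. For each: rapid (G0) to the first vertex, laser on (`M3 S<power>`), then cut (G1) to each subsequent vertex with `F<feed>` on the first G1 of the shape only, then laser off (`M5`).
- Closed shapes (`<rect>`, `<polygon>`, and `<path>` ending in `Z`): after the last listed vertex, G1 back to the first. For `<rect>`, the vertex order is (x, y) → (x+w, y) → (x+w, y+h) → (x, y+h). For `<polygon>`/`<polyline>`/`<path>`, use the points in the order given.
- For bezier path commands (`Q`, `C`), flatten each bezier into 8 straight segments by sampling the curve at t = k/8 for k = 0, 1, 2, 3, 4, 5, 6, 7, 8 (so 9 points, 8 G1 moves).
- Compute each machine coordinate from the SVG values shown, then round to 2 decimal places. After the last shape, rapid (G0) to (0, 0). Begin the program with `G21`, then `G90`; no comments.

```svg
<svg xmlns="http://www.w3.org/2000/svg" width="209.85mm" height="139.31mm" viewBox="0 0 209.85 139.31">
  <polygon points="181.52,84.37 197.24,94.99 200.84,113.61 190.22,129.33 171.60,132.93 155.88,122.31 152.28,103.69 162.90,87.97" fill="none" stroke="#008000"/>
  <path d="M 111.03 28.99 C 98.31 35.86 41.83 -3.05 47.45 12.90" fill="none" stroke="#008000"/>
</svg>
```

viewBox `0 0 209.85 139.31` with mm width/height → 1 unit = 1 mm. Flip: y_m = 139.31 − y_svg.

**Shape 1** — `<polygon>` regular polygon, stroke `#008000` → cut (S759, F1538). Machine vertices: (181.52,54.94) → (197.24,44.32) → (200.84,25.70) → (190.22,9.98) → (171.60,6.38) → (155.88,17.00) → (152.28,35.62) → (162.90,51.34) → (181.52,54.94). Closed: final G1 returns to the first vertex.

**Shape 2** — `<path>` cubic bezier, stroke `#008000` → cut (S759, F1538). Control points (SVG): P0=(111.03,28.99), P1=(98.31,35.86), P2=(41.83,-3.05), P3=(47.45,12.90); sampled at t=k/8. Machine vertices: (111.03,110.32) → (104.42,109.69) → (94.94,112.18) → (83.84,116.60) → (72.36,121.77) → (61.74,126.52) → (53.22,129.66) → (48.05,130.02) → (47.45,126.41). Open path.

G21
G90
G0 X181.52 Y54.94
M3 S759
G1 X197.24 Y44.32 F1538
G1 X200.84 Y25.70
G1 X190.22 Y9.98
G1 X171.60 Y6.38
G1 X155.88 Y17.00
G1 X152.28 Y35.62
G1 X162.90 Y51.34
G1 X181.52 Y54.94
M5
G0 X111.03 Y110.32
M3 S759
G1 X104.42 Y109.69 F1538
G1 X94.94 Y112.18
G1 X83.84 Y116.60
G1 X72.36 Y121.77
G1 X61.74 Y126.52
G1 X53.22 Y129.66
G1 X48.05 Y130.02
G1 X47.45 Y126.41
M5
G0 X0.00 Y0.00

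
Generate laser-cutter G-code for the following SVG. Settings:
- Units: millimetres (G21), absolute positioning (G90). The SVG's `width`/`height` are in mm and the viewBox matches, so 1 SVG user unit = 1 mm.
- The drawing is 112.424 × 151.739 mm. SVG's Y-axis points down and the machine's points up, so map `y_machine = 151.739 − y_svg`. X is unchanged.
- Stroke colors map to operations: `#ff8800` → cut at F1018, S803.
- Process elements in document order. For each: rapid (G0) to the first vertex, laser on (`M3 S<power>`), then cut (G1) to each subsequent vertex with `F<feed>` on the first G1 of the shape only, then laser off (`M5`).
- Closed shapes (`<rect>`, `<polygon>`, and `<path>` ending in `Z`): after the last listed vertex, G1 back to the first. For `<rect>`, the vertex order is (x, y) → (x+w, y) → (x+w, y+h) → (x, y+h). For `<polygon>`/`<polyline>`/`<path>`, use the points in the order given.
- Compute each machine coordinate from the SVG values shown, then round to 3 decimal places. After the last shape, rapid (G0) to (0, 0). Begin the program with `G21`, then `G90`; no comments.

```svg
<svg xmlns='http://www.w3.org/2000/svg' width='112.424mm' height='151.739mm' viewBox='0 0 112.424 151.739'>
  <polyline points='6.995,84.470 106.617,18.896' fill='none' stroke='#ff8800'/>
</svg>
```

G21
G90
G0 X6.995 Y67.269
M3 S803
G1 X106.617 Y132.843 F1018
M5
G0 X0.000 Y0.000

viewBox `0 0 112.424 151.739` with mm width/height → 1 unit = 1 mm. Flip: y_m = 151.739 − y_svg.

**Shape 1** — `<polyline>` line segment, stroke `#ff8800` → cut (S803, F1018). Machine vertices: (6.995,67.269) → (106.617,132.843). Open path.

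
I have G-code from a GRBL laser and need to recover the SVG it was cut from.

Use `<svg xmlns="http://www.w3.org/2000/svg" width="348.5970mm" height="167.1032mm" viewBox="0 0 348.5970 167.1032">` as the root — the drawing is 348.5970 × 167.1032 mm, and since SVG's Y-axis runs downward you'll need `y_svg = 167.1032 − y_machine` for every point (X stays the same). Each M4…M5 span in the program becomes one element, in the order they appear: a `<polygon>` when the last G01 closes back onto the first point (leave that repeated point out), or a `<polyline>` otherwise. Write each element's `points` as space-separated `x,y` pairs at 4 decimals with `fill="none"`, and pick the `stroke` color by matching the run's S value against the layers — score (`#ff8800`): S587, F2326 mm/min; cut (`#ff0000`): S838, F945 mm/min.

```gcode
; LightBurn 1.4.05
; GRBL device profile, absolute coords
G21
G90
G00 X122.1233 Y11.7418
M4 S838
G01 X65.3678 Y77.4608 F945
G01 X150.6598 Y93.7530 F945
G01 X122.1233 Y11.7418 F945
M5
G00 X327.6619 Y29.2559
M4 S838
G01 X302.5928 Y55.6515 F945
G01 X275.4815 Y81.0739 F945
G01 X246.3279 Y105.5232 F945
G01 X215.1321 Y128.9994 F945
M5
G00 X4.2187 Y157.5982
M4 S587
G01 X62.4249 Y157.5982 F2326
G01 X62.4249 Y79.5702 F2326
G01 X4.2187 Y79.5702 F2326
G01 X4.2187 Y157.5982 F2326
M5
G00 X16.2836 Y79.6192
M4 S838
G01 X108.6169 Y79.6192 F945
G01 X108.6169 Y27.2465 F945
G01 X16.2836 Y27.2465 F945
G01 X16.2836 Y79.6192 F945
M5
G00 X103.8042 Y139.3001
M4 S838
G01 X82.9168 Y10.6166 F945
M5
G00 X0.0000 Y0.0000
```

<svg xmlns="http://www.w3.org/2000/svg" width="348.5970mm" height="167.1032mm" viewBox="0 0 348.5970 167.1032">
  <polygon points="122.1233,155.3614 65.3678,89.6424 150.6598,73.3502" fill="none" stroke="#ff0000"/>
  <polyline points="327.6619,137.8473 302.5928,111.4517 275.4815,86.0293 246.3279,61.5800 215.1321,38.1038" fill="none" stroke="#ff0000"/>
  <polygon points="4.2187,9.5050 62.4249,9.5050 62.4249,87.5330 4.2187,87.5330" fill="none" stroke="#ff8800"/>
  <polygon points="16.2836,87.4840 108.6169,87.4840 108.6169,139.8567 16.2836,139.8567" fill="none" stroke="#ff0000"/>
  <polyline points="103.8042,27.8031 82.9168,156.4866" fill="none" stroke="#ff0000"/>
</svg>

Machine Y-up, SVG Y-down with viewBox height 167.1032, so y_svg = 167.1032 − y_machine; X carries over.

Run 1: the run's S838 means `#ff0000` (cut). The run returns to its start, so emit a `<polygon>` with points (Y-flipped): 122.1233,155.3614 65.3678,89.6424 150.6598,73.3502.

Run 2: S838 ⇒ cut layer `#ff0000`. The run is open, so emit a `<polyline>` with points (Y-flipped): 327.6619,137.8473 302.5928,111.4517 275.4815,86.0293 246.3279,61.5800 215.1321,38.1038.

Run 3: S587 ⇒ score layer `#ff8800`. The run returns to its start, so emit a `<polygon>` with points (Y-flipped): 4.2187,9.5050 62.4249,9.5050 62.4249,87.5330 4.2187,87.5330.

Run 4: the run's S838 means `#ff0000` (cut). The run returns to its start, so emit a `<polygon>` with points (Y-flipped): 16.2836,87.4840 108.6169,87.4840 108.6169,139.8567 16.2836,139.8567.

Run 5: the run's S838 means `#ff0000` (cut). The run is open, so emit a `<polyline>` with points (Y-flipped): 103.8042,27.8031 82.9168,156.4866.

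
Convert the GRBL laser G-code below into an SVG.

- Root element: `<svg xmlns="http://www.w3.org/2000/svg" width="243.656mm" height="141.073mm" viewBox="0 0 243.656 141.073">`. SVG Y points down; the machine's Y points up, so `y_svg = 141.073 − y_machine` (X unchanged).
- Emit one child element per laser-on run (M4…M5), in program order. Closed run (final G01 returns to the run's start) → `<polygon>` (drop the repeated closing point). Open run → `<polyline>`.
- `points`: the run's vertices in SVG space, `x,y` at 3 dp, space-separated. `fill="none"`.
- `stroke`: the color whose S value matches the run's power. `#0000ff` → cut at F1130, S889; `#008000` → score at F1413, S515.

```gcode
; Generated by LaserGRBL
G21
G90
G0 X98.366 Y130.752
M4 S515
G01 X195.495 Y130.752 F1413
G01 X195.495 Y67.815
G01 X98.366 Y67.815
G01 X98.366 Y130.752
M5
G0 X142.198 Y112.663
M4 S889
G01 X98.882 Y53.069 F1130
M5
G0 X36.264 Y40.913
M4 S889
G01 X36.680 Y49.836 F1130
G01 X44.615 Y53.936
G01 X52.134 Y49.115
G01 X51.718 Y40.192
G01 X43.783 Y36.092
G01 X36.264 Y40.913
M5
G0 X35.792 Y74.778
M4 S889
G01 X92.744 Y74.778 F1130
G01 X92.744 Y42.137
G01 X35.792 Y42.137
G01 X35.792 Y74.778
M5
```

Each laser-on run becomes one SVG element. Flip Y back into SVG space with y_svg = 141.073 − y_machine.

Run 1: S515 ⇒ score layer `#008000`. The run returns to its start, so emit a `<polygon>` with points (Y-flipped): 98.366,10.321 195.495,10.321 195.495,73.258 98.366,73.258.

Run 2: the run's S889 means `#0000ff` (cut). The run is open, so emit a `<polyline>` with points (Y-flipped): 142.198,28.410 98.882,88.004.

Run 3: the run's S889 means `#0000ff` (cut). The run returns to its start, so emit a `<polygon>` with points (Y-flipped): 36.264,100.160 36.680,91.237 44.615,87.137 52.134,91.958 51.718,100.881 43.783,104.981.

Run 4: S889 ⇒ cut layer `#0000ff`. The run returns to its start, so emit a `<polygon>` with points (Y-flipped): 35.792,66.295 92.744,66.295 92.744,98.936 35.792,98.936.

<svg xmlns="http://www.w3.org/2000/svg" width="243.656mm" height="141.073mm" viewBox="0 0 243.656 141.073">
  <polygon points="98.366,10.321 195.495,10.321 195.495,73.258 98.366,73.258" fill="none" stroke="#008000"/>
  <polyline points="142.198,28.410 98.882,88.004" fill="none" stroke="#0000ff"/>
  <polygon points="36.264,100.160 36.680,91.237 44.615,87.137 52.134,91.958 51.718,100.881 43.783,104.981" fill="none" stroke="#0000ff"/>
  <polygon points="35.792,66.295 92.744,66.295 92.744,98.936 35.792,98.936" fill="none" stroke="#0000ff"/>
</svg>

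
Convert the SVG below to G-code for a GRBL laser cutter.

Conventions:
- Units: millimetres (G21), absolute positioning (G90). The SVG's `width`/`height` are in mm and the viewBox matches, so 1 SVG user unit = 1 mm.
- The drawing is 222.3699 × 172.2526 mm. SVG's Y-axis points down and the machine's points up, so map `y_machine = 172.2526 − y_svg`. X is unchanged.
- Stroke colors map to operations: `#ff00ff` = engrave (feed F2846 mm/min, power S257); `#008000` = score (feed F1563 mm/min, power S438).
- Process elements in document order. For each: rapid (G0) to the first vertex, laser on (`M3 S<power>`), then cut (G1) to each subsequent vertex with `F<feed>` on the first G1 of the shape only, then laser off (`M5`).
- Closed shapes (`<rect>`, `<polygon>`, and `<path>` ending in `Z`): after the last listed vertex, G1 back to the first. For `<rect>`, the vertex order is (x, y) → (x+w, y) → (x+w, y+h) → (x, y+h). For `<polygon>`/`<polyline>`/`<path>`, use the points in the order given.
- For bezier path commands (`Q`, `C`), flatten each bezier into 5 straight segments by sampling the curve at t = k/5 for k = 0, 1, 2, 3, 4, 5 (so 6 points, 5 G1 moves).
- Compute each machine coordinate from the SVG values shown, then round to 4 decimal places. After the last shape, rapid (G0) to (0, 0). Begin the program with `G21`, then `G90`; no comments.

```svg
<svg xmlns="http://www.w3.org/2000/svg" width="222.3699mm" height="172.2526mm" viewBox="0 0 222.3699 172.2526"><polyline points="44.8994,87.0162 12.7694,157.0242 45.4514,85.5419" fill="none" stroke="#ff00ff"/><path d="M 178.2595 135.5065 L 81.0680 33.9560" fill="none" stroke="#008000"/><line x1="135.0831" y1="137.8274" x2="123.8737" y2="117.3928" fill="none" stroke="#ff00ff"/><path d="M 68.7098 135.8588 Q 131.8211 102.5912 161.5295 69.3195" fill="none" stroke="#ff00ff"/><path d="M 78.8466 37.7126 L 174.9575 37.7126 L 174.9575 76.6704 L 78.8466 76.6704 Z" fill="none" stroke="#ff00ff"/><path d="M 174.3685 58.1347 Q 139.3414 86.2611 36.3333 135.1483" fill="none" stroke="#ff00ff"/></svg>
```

1 u = 1 mm; y_m = 172.2526 − y.

[1] `<polyline>` open polyline, #ff00ff→engrave S257 F2846: (44.8994,85.2364) → (12.7694,15.2284) → (45.4514,86.7107)

[2] `<path>` line segment, #008000→score S438 F1563: (178.2595,36.7461) → (81.0680,138.2966)

[3] `<line>` line segment, #ff00ff→engrave S257 F2846: (135.0831,34.4252) → (123.8737,54.8598)

[4] `<path>` quadratic bezier, #ff00ff→engrave S257 F2846: (68.7098,36.3938) → (92.6182,49.7010) → (113.8544,63.0085) → (132.4183,76.3164) → (148.3100,89.6246) → (161.5295,102.9331)

[5] `<path>` rectangle, #ff00ff→engrave S257 F2846: (78.8466,134.5400) → (174.9575,134.5400) → (174.9575,95.5822) → (78.8466,95.5822) → (78.8466,134.5400) (closed)

[6] `<path>` quadratic bezier, #ff00ff→engrave S257 F2846: (174.3685,114.1179) → (157.6384,102.0369) → (135.4699,88.2951) → (107.8628,72.8923) → (74.8173,55.8287) → (36.3333,37.1043)

G21
G90
G0 X44.8994 Y85.2364
M3 S257
G1 X12.7694 Y15.2284 F2846
G1 X45.4514 Y86.7107
M5
G0 X178.2595 Y36.7461
M3 S438
G1 X81.0680 Y138.2966 F1563
M5
G0 X135.0831 Y34.4252
M3 S257
G1 X123.8737 Y54.8598 F2846
M5
G0 X68.7098 Y36.3938
M3 S257
G1 X92.6182 Y49.7010 F2846
G1 X113.8544 Y63.0085
G1 X132.4183 Y76.3164
G1 X148.3100 Y89.6246
G1 X161.5295 Y102.9331
M5
G0 X78.8466 Y134.5400
M3 S257
G1 X174.9575 Y134.5400 F2846
G1 X174.9575 Y95.5822
G1 X78.8466 Y95.5822
G1 X78.8466 Y134.5400
M5
G0 X174.3685 Y114.1179
M3 S257
G1 X157.6384 Y102.0369 F2846
G1 X135.4699 Y88.2951
G1 X107.8628 Y72.8923
G1 X74.8173 Y55.8287
G1 X36.3333 Y37.1043
M5
G0 X0.0000 Y0.0000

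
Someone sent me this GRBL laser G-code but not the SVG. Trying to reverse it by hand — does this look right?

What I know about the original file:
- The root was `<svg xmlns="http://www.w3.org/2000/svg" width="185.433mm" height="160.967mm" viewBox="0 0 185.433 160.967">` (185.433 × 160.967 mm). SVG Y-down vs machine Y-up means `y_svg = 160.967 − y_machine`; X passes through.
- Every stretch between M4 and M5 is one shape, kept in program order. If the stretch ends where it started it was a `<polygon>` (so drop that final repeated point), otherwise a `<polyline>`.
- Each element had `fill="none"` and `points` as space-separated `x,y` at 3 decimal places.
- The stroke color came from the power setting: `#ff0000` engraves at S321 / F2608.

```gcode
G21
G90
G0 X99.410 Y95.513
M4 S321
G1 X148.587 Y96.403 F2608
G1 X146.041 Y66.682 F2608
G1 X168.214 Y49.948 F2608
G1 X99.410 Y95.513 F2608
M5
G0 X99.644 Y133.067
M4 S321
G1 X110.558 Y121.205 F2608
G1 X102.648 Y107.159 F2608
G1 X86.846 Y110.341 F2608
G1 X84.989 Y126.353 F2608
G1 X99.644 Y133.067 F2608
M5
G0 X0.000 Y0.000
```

<svg xmlns="http://www.w3.org/2000/svg" width="185.433mm" height="160.967mm" viewBox="0 0 185.433 160.967">
  <polygon points="99.410,65.454 148.587,64.564 146.041,94.285 168.214,111.019" fill="none" stroke="#ff0000"/>
  <polygon points="99.644,27.900 110.558,39.762 102.648,53.808 86.846,50.626 84.989,34.614" fill="none" stroke="#ff0000"/>
</svg>

Machine Y-up, SVG Y-down with viewBox height 160.967, so y_svg = 160.967 − y_machine; X carries over. Every run uses S321, so all elements get stroke `#ff0000` (engrave).

Run 1: The run returns to its start, so emit a `<polygon>` with points (Y-flipped): 99.410,65.454 148.587,64.564 146.041,94.285 168.214,111.019.

Run 2: The run returns to its start, so emit a `<polygon>` with points (Y-flipped): 99.644,27.900 110.558,39.762 102.648,53.808 86.846,50.626 84.989,34.614.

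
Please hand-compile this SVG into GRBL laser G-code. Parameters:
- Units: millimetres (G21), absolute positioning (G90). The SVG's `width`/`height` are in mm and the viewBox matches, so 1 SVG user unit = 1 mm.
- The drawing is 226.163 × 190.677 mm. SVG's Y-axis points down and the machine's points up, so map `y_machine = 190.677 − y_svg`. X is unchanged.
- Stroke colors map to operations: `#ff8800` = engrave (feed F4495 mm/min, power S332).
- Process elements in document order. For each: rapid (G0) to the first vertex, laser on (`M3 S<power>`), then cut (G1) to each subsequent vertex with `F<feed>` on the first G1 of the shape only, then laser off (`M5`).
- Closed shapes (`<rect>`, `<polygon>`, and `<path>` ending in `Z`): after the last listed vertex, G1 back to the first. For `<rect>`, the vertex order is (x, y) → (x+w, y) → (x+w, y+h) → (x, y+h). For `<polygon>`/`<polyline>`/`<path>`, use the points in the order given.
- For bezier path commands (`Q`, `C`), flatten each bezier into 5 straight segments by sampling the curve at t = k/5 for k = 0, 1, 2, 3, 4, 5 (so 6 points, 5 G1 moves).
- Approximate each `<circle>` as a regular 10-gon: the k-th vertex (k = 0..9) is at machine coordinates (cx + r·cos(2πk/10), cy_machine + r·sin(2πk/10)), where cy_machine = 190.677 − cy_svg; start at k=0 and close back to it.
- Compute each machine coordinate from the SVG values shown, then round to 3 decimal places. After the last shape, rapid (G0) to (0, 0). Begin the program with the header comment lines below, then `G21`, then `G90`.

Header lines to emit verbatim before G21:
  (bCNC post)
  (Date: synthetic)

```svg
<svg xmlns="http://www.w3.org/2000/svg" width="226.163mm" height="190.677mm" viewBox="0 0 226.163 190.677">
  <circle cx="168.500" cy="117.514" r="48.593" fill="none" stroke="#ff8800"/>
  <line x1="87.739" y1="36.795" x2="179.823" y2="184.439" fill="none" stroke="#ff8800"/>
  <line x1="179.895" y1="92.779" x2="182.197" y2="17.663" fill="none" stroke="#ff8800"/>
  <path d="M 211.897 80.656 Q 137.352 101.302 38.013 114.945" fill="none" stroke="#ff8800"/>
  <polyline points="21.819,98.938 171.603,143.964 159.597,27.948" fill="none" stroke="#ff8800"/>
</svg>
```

(bCNC post)
(Date: synthetic)
G21
G90
G0 X217.093 Y73.163
M3 S332
G1 X207.813 Y101.725 F4495
G1 X183.516 Y119.378
G1 X153.484 Y119.378
G1 X129.187 Y101.725
G1 X119.907 Y73.163
G1 X129.187 Y44.601
G1 X153.484 Y26.948
G1 X183.516 Y26.948
G1 X207.813 Y44.601
G1 X217.093 Y73.163
M5
G0 X87.739 Y153.882
M3 S332
G1 X179.823 Y6.238 F4495
M5
G0 X179.895 Y97.898
M3 S332
G1 X182.197 Y173.014 F4495
M5
G0 X211.897 Y110.021
M3 S332
G1 X181.087 Y102.043 F4495
G1 X148.294 Y94.625
G1 X113.517 Y87.767
G1 X76.757 Y81.469
G1 X38.013 Y75.732
M5
G0 X21.819 Y91.739
M3 S332
G1 X171.603 Y46.713 F4495
G1 X159.597 Y162.729
M5
G0 X0.000 Y0.000

Since the viewBox matches the mm dimensions, user units are millimetres directly. The only transform is the Y-flip y_m = 190.677 − y_svg.

Shape 1 is a circle drawn with `<circle>`. Its stroke #ff8800 means engrave at S332, F4495. After flipping Y the toolpath is (217.093,73.163) → (207.813,101.725) → (183.516,119.378) → (153.484,119.378) → (129.187,101.725) → (119.907,73.163) → (129.187,44.601) → (153.484,26.948) → (183.516,26.948) → (207.813,44.601) → (217.093,73.163), returning to the start.

Shape 2 is a line segment drawn with `<line>`. Its stroke #ff8800 means engrave at S332, F4495. After flipping Y the toolpath is (87.739,153.882) → (179.823,6.238).

Shape 3 is a line segment drawn with `<line>`. Its stroke #ff8800 means engrave at S332, F4495. After flipping Y the toolpath is (179.895,97.898) → (182.197,173.014).

Shape 4 is a quadratic bezier drawn with `<path>`. Its stroke #ff8800 means engrave at S332, F4495. After flipping Y the toolpath is (211.897,110.021) → (181.087,102.043) → (148.294,94.625) → (113.517,87.767) → (76.757,81.469) → (38.013,75.732).

Shape 5 is a open polyline drawn with `<polyline>`. Its stroke #ff8800 means engrave at S332, F4495. After flipping Y the toolpath is (21.819,91.739) → (171.603,46.713) → (159.597,162.729).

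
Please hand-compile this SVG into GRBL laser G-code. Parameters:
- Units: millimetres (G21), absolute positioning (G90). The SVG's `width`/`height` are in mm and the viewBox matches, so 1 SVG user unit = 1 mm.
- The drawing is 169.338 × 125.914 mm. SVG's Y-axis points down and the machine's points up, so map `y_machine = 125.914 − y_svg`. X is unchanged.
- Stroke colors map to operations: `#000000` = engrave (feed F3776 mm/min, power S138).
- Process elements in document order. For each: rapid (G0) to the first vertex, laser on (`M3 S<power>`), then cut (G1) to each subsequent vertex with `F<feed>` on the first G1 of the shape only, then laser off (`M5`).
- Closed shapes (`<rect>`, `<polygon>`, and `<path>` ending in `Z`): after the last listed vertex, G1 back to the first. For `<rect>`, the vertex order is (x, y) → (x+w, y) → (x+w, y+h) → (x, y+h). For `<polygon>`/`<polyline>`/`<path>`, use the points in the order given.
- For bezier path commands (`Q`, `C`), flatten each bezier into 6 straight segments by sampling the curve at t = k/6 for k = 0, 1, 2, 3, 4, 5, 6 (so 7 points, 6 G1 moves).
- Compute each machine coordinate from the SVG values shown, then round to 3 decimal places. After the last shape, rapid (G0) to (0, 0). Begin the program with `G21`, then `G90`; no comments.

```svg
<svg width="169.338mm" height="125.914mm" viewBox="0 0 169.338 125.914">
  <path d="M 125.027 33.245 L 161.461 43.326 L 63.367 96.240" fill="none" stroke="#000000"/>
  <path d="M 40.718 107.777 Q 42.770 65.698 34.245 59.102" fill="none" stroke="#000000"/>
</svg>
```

Since the viewBox matches the mm dimensions, user units are millimetres directly. The only transform is the Y-flip y_m = 125.914 − y_svg.

Shape 1 is a open polyline drawn with `<path>`. Its stroke #000000 means engrave at S138, F3776. After flipping Y the toolpath is (125.027,92.669) → (161.461,82.588) → (63.367,29.674).

Shape 2 is a quadratic bezier drawn with `<path>`. Its stroke #000000 means engrave at S138, F3776. After flipping Y the toolpath is (40.718,18.137) → (41.108,31.178) → (40.911,42.247) → (40.126,51.345) → (38.753,58.472) → (36.793,63.628) → (34.245,66.812).

G21
G90
G0 X125.027 Y92.669
M3 S138
G1 X161.461 Y82.588 F3776
G1 X63.367 Y29.674
M5
G0 X40.718 Y18.137
M3 S138
G1 X41.108 Y31.178 F3776
G1 X40.911 Y42.247
G1 X40.126 Y51.345
G1 X38.753 Y58.472
G1 X36.793 Y63.628
G1 X34.245 Y66.812
M5
G0 X0.000 Y0.000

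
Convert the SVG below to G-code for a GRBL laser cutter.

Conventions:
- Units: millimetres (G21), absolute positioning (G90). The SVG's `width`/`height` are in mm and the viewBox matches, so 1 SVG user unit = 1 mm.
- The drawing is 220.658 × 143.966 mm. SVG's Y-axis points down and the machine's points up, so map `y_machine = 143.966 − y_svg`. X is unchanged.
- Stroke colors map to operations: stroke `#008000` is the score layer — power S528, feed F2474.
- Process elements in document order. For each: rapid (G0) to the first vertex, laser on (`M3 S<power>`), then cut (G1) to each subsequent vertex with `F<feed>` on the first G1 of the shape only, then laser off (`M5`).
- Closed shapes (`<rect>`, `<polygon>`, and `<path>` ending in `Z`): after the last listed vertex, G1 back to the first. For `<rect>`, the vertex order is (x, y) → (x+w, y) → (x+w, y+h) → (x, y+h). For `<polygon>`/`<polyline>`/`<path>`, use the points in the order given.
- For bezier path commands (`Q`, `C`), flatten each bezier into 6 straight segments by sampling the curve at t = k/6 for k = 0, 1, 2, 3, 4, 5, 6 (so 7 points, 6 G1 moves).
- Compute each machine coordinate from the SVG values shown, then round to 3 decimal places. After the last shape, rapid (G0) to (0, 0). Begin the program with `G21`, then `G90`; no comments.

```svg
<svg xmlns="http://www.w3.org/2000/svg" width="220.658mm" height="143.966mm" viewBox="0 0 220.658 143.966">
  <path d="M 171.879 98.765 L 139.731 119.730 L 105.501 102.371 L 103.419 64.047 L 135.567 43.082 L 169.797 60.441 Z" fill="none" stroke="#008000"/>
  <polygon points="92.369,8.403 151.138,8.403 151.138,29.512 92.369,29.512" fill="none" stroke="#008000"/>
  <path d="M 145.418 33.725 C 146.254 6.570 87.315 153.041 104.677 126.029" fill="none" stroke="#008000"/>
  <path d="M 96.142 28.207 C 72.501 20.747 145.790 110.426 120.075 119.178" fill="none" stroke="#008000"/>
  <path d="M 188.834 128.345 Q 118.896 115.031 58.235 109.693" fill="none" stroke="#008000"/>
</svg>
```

viewBox `0 0 220.658 143.966` with mm width/height → 1 unit = 1 mm. Flip: y_m = 143.966 − y_svg.

**Shape 1** — `<path>` regular polygon, stroke `#008000` → score (S528, F2474). Machine vertices: (171.879,45.201) → (139.731,24.236) → (105.501,41.595) → (103.419,79.919) → (135.567,100.884) → (169.797,83.525) → (171.879,45.201). Closed: final G1 returns to the first vertex.

**Shape 2** — `<polygon>` rectangle, stroke `#008000` → score (S528, F2474). Machine vertices: (92.369,135.563) → (151.138,135.563) → (151.138,114.454) → (92.369,114.454) → (92.369,135.563). Closed: final G1 returns to the first vertex.

**Shape 3** — `<path>` cubic bezier, stroke `#008000` → score (S528, F2474). Control points (SVG): P0=(145.418,33.725), P1=(146.254,6.570), P2=(87.315,153.041), P3=(104.677,126.029); sampled at t=k/6. Machine vertices: (145.418,110.241) → (141.485,110.957) → (131.369,92.377) → (118.850,64.143) → (107.709,35.897) → (101.724,17.281) → (104.677,17.937). Open path.

**Shape 4** — `<path>` cubic bezier, stroke `#008000` → score (S528, F2474). Control points (SVG): P0=(96.142,28.207), P1=(72.501,20.747), P2=(145.790,110.426), P3=(120.075,119.178); sampled at t=k/6. Machine vertices: (96.142,115.759) → (91.492,112.218) → (97.554,97.434) → (108.886,76.353) → (120.045,53.921) → (125.589,35.084) → (120.075,24.788). Open path.

**Shape 5** — `<path>` quadratic bezier, stroke `#008000` → score (S528, F2474). Control points (SVG): P0=(188.834,128.345), P1=(118.896,115.031), P2=(58.235,109.693); sampled at t=k/6. Machine vertices: (188.834,15.621) → (165.779,19.837) → (143.239,23.611) → (121.215,26.941) → (99.706,29.828) → (78.713,32.272) → (58.235,34.273). Open path.

G21
G90
G0 X171.879 Y45.201
M3 S528
G1 X139.731 Y24.236 F2474
G1 X105.501 Y41.595
G1 X103.419 Y79.919
G1 X135.567 Y100.884
G1 X169.797 Y83.525
G1 X171.879 Y45.201
M5
G0 X92.369 Y135.563
M3 S528
G1 X151.138 Y135.563 F2474
G1 X151.138 Y114.454
G1 X92.369 Y114.454
G1 X92.369 Y135.563
M5
G0 X145.418 Y110.241
M3 S528
G1 X141.485 Y110.957 F2474
G1 X131.369 Y92.377
G1 X118.850 Y64.143
G1 X107.709 Y35.897
G1 X101.724 Y17.281
G1 X104.677 Y17.937
M5
G0 X96.142 Y115.759
M3 S528
G1 X91.492 Y112.218 F2474
G1 X97.554 Y97.434
G1 X108.886 Y76.353
G1 X120.045 Y53.921
G1 X125.589 Y35.084
G1 X120.075 Y24.788
M5
G0 X188.834 Y15.621
M3 S528
G1 X165.779 Y19.837 F2474
G1 X143.239 Y23.611
G1 X121.215 Y26.941
G1 X99.706 Y29.828
G1 X78.713 Y32.272
G1 X58.235 Y34.273
M5
G0 X0.000 Y0.000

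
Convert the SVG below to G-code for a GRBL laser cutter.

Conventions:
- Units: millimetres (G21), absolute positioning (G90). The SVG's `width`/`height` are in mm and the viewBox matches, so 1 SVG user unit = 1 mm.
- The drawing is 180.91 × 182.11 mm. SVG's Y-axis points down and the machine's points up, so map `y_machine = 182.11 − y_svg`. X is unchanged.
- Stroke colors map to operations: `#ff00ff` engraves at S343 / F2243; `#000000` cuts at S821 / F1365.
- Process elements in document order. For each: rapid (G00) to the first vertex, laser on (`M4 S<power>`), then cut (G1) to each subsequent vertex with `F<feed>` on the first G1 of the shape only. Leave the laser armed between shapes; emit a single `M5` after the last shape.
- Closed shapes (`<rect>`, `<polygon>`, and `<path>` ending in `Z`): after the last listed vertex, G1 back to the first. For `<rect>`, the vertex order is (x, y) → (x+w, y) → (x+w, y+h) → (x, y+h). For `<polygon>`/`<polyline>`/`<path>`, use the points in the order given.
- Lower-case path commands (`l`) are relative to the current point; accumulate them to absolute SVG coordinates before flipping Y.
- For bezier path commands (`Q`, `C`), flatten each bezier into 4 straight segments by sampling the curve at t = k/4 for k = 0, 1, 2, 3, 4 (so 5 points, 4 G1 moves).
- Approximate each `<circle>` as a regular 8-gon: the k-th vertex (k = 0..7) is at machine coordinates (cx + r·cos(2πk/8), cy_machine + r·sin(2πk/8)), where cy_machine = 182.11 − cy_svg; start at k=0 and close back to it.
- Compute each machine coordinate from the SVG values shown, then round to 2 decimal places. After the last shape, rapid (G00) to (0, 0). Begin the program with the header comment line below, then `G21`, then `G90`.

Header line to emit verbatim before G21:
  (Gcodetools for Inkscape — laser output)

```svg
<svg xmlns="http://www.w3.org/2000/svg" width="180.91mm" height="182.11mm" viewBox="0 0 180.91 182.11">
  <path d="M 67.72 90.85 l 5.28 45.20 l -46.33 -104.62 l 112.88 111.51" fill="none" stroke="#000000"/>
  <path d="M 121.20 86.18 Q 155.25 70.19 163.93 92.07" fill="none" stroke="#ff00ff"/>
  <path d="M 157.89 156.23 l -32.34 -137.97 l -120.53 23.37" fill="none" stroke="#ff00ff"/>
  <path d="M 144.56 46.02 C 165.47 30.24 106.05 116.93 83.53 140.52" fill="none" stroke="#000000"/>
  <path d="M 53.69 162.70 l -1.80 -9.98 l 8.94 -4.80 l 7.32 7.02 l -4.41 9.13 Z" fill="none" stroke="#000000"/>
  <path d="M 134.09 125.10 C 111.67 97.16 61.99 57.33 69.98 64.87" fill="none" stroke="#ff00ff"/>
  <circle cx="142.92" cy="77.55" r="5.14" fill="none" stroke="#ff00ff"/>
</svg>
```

1 u = 1 mm; y_m = 182.11 − y.

[1] `<path>` open polyline, #000000→cut S821 F1365: (67.72,91.26) → (73.00,46.06) → (26.67,150.68) → (139.55,39.17)

[2] `<path>` quadratic bezier, #ff00ff→engrave S343 F2243: (121.20,95.93) → (136.64,101.56) → (148.91,102.45) → (158.00,98.61) → (163.93,90.04)

[3] `<path>` open polyline, #ff00ff→engrave S343 F2243: (157.89,25.88) → (125.55,163.85) → (5.02,140.48)

[4] `<path>` cubic bezier, #000000→cut S821 F1365: (144.56,136.09) → (147.01,131.30) → (130.33,103.60) → (105.51,68.53) → (83.53,41.59)

[5] `<path>` regular polygon, #000000→cut S821 F1365: (53.69,19.41) → (51.89,29.39) → (60.83,34.19) → (68.15,27.17) → (63.74,18.04) → (53.69,19.41) (closed)

[6] `<path>` cubic bezier, #ff00ff→engrave S343 F2243: (134.09,57.01) → (113.49,79.27) → (90.63,100.43) → (73.47,114.94) → (69.98,117.24)

[7] `<circle>` circle, #ff00ff→engrave S343 F2243: (148.06,104.56) → (146.55,108.19) → (142.92,109.70) → (139.29,108.19) → (137.78,104.56) → (139.29,100.93) → (142.92,99.42) → (146.55,100.93) → (148.06,104.56) (closed)

(Gcodetools for Inkscape — laser output)
G21
G90
G00 X67.72 Y91.26
M4 S821
G1 X73.00 Y46.06 F1365
G1 X26.67 Y150.68
G1 X139.55 Y39.17
G00 X121.20 Y95.93
M4 S343
G1 X136.64 Y101.56 F2243
G1 X148.91 Y102.45
G1 X158.00 Y98.61
G1 X163.93 Y90.04
G00 X157.89 Y25.88
M4 S343
G1 X125.55 Y163.85 F2243
G1 X5.02 Y140.48
G00 X144.56 Y136.09
M4 S821
G1 X147.01 Y131.30 F1365
G1 X130.33 Y103.60
G1 X105.51 Y68.53
G1 X83.53 Y41.59
G00 X53.69 Y19.41
M4 S821
G1 X51.89 Y29.39 F1365
G1 X60.83 Y34.19
G1 X68.15 Y27.17
G1 X63.74 Y18.04
G1 X53.69 Y19.41
G00 X134.09 Y57.01
M4 S343
G1 X113.49 Y79.27 F2243
G1 X90.63 Y100.43
G1 X73.47 Y114.94
G1 X69.98 Y117.24
G00 X148.06 Y104.56
M4 S343
G1 X146.55 Y108.19 F2243
G1 X142.92 Y109.70
G1 X139.29 Y108.19
G1 X137.78 Y104.56
G1 X139.29 Y100.93
G1 X142.92 Y99.42
G1 X146.55 Y100.93
G1 X148.06 Y104.56
M5
G00 X0.00 Y0.00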